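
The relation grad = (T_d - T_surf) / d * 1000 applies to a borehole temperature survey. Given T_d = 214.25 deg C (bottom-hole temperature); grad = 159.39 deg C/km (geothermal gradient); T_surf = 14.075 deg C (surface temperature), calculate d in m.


d = (T_d - T_surf) / grad * 1000
d = (214.25 - 14.075) / 159.39 * 1000
d = 1255.9 m


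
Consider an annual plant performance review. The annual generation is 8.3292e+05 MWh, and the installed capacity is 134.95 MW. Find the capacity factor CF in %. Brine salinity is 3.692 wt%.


CF = E_a / (cap * 8760) * 100
CF = 8.3292e+05 / (134.95 * 8760) * 100
CF = 70.457 %


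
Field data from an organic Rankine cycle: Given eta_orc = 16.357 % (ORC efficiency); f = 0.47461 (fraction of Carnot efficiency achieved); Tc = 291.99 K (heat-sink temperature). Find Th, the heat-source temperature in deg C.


Th = Tc / (1 - (eta_orc/100)/f)
Th = 291.99 / (1 - (16.357/100)/0.47461)
Th = 445.5420 K
Convert to deg C: 445.5420 - 273.15 = 172.39 deg C
Th = 172.39 deg C


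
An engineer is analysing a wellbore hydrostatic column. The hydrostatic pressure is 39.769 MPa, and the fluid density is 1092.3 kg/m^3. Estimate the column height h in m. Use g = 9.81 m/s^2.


h = P * 1e6 / (g * rho)
h = 39.769 * 1e6 / (9.81 * 1092.3)
h = 3711.4 m


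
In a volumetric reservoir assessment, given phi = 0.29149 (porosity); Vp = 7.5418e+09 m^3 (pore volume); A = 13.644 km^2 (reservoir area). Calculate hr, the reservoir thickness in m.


hr = Vp / (A * 1e6 * phi)
hr = 7.5418e+09 / (13.644 * 1e6 * 0.29149)
hr = 1896.3 m


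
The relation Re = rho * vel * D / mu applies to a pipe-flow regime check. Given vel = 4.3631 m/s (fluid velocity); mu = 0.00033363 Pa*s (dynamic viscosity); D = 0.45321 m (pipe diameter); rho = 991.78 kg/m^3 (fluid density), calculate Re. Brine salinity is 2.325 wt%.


Re = rho * vel * D / mu
Re = 991.78 * 4.3631 * 0.45321 / 0.00033363
Re = 5.8782e+06


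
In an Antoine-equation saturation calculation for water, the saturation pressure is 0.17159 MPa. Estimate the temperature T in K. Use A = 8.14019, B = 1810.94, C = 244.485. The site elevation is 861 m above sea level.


T = B / (A - log10(P_sat * 760 / 0.101325)) - C
T = 1810.94 / (8.14019 - log10(0.17159 * 760 / 0.101325)) - 244.485
T = 115.4998 deg C
Convert to K: 115.4998 + 273.15 = 388.65 K
T = 388.65 K


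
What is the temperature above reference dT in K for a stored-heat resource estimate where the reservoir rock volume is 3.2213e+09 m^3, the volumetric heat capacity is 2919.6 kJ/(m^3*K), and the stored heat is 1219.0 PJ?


dT = Q_s * 1e12 / (Vr * rhoc)
dT = 1219.0 * 1e12 / (3.2213e+09 * 2919.6)
dT = 129.61 K


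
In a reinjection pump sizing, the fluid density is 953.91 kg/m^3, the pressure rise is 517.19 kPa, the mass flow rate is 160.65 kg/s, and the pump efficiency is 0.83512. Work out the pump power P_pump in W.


P_pump = mdot * dP / (rho * eta)
P_pump = 160.65 * 517.19 / (953.91 * 0.83512)
P_pump = 104.2977 kW
Convert: 104.2977 kW * 1000.0 = 1.0430e+05 W
P_pump = 1.0430e+05 W


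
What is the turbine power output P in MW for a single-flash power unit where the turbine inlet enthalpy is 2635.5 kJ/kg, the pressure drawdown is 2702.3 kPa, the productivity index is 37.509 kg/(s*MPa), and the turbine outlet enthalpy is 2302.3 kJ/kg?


Step 1: mdot = PI * dP / 1000 = 37.509 * 2702.3 / 1000 = 101.3606 kg/s
Step 2: P = mdot*(h_in - h_out)/1000 = 101.3606*(2635.5 - 2302.3)/1000 = 33.773 MW
P = 33.773 MW


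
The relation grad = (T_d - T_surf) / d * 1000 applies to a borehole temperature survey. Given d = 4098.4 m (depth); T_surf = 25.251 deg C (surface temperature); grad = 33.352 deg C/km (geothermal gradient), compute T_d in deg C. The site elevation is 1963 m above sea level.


T_d = T_surf + grad * d / 1000
T_d = 25.251 + 33.352 * 4098.4 / 1000
T_d = 161.94 deg C


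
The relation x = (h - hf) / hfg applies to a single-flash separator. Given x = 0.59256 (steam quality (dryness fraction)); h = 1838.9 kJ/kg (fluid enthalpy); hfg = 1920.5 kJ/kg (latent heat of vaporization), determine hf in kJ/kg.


hf = h - x * hfg
hf = 1838.9 - 0.59256 * 1920.5
hf = 700.89 kJ/kg


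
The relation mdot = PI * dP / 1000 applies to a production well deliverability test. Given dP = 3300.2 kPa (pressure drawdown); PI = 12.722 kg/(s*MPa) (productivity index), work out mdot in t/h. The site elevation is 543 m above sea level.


mdot = PI * dP / 1000
mdot = 12.722 * 3300.2 / 1000
mdot = 41.98514 kg/s
Convert: 41.98514 kg/s * 3.6 = 151.15 t/h
mdot = 151.15 t/h


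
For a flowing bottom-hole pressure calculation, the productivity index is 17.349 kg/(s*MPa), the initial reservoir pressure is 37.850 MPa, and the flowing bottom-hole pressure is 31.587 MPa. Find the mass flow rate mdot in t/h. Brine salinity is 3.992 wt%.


mdot = (P_i - P_wf) * PI
mdot = (37.850 - 31.587) * 17.349
mdot = 108.6568 kg/s
Convert: 108.6568 kg/s * 3.6 = 391.16 t/h
mdot = 391.16 t/h


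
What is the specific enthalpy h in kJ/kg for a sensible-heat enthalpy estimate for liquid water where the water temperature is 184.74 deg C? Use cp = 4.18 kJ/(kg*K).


h = cp * T
h = 4.18 * 184.74
h = 772.21 kJ/kg


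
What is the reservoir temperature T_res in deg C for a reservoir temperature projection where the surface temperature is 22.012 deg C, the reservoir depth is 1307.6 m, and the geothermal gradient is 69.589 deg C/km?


T_res = T_surf + grad * d / 1000
T_res = 22.012 + 69.589 * 1307.6 / 1000
T_res = 113.01 deg C


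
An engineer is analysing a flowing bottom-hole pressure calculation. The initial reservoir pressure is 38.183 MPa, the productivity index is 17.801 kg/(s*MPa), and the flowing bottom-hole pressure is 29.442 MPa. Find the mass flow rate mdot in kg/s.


mdot = (P_i - P_wf) * PI
mdot = (38.183 - 29.442) * 17.801
mdot = 155.60 kg/s


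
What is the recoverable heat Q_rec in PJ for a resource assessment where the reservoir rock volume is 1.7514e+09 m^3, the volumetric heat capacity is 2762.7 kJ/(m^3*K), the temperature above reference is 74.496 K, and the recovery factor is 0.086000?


Step 1: Q_s = Vr*rhoc*dT/1e12 = 1.7514e+09*2762.7*74.496/1e12 = 360.4558 PJ
Step 2: Q_rec = Q_s * RF = 360.4558 * 0.086 = 30.999 PJ
Q_rec = 30.999 PJ


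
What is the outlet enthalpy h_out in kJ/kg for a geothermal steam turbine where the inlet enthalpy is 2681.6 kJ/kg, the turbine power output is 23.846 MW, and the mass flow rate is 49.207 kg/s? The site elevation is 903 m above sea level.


h_out = h_in - P * 1000 / mdot
h_out = 2681.6 - 23.846 * 1000 / 49.207
h_out = 2197.0 kJ/kg


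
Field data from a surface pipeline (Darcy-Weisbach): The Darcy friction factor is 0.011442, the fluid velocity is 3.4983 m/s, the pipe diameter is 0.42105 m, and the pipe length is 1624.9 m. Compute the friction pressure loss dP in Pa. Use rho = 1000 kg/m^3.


dP = f * (L/D) * (rho*vel^2/2) / 1000
dP = 0.011442 * (1624.9/0.42105) * (1000*3.4983^2/2) / 1000
dP = 270.1961 kPa
Convert: 270.1961 kPa * 1000.0 = 2.7020e+05 Pa
dP = 2.7020e+05 Pa


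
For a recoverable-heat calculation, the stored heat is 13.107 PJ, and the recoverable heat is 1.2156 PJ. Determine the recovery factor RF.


RF = Q_rec / Q_s
RF = 1.2156 / 13.107
RF = 0.092744


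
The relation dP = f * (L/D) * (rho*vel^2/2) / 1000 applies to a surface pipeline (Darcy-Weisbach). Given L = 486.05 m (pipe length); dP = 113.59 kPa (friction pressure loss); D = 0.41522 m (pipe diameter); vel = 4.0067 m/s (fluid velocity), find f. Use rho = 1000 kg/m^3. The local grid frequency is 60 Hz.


f = dP*1000 / ((L/D)*(rho*vel^2/2))
f = 113.59*1000 / ((486.05/0.41522)*(1000*4.0067^2/2))
f = 0.012089


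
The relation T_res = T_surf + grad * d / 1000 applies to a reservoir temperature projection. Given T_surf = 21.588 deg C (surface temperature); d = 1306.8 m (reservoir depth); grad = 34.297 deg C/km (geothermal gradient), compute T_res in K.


T_res = T_surf + grad * d / 1000
T_res = 21.588 + 34.297 * 1306.8 / 1000
T_res = 66.40732 deg C
Convert to K: 66.40732 + 273.15 = 339.56 K
T_res = 339.56 K


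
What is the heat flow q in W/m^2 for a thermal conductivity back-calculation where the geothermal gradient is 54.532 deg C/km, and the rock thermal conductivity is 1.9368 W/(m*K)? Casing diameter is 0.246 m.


q = k * grad / 1000
q = 1.9368 * 54.532 / 1000
q = 0.10562 W/m^2


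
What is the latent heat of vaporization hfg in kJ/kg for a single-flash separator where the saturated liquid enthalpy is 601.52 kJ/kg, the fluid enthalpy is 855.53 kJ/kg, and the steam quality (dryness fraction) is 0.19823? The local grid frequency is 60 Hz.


hfg = (h - hf) / x
hfg = (855.53 - 601.52) / 0.19823
hfg = 1281.4 kJ/kg


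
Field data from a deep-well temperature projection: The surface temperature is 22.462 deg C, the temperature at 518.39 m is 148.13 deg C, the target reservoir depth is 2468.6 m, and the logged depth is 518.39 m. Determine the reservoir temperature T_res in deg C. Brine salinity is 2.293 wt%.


Step 1: grad = (T_d1 - T_surf)/d1 * 1000 = (148.13 - 22.462)/518.39 * 1000 = 242.4198 deg C/km
Step 2: T_res = T_surf + grad*d2/1000 = 22.462 + 242.4198*2468.6/1000 = 620.90 deg C
T_res = 620.90 deg C


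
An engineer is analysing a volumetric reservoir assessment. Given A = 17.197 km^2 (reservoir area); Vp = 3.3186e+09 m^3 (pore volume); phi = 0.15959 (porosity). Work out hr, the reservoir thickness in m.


hr = Vp / (A * 1e6 * phi)
hr = 3.3186e+09 / (17.197 * 1e6 * 0.15959)
hr = 1209.2 m


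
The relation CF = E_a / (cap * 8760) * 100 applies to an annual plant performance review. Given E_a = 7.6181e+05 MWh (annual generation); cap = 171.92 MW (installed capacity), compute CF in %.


CF = E_a / (cap * 8760) * 100
CF = 7.6181e+05 / (171.92 * 8760) * 100
CF = 50.584 %


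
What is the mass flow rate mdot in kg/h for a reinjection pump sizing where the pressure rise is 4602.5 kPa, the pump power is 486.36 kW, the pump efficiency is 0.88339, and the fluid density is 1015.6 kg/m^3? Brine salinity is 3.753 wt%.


mdot = P_pump * rho * eta / dP
mdot = 486.36 * 1015.6 * 0.88339 / 4602.5
mdot = 94.80674 kg/s
Convert: 94.80674 kg/s * 3600.0 = 3.4130e+05 kg/h
mdot = 3.4130e+05 kg/h


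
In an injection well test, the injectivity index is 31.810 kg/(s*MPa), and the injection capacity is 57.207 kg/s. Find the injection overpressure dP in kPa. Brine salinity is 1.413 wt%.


dP = mdot * 1000 / II
dP = 57.207 * 1000 / 31.810
dP = 1798.4 kPa


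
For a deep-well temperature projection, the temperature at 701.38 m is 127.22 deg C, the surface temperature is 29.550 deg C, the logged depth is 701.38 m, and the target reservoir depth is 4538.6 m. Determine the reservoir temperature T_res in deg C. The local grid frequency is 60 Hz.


Step 1: grad = (T_d1 - T_surf)/d1 * 1000 = (127.22 - 29.55)/701.38 * 1000 = 139.2540 deg C/km
Step 2: T_res = T_surf + grad*d2/1000 = 29.55 + 139.2540*4538.6/1000 = 661.57 deg C
T_res = 661.57 deg C


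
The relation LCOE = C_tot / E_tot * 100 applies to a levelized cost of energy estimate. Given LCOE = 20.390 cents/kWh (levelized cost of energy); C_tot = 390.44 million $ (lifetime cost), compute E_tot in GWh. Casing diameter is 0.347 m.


E_tot = C_tot / LCOE * 100
E_tot = 390.44 / 20.390 * 100
E_tot = 1914.9 GWh


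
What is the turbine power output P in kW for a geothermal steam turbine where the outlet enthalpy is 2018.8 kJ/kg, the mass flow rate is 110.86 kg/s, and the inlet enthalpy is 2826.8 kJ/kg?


P = mdot * (h_in - h_out) / 1000
P = 110.86 * (2826.8 - 2018.8) / 1000
P = 89.57488 MW
Convert: 89.57488 MW * 1000.0 = 89575 kW
P = 89575 kW


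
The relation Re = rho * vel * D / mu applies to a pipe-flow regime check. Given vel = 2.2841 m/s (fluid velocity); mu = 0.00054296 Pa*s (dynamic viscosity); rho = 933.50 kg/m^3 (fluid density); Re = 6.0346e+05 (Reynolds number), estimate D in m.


D = Re * mu / (rho * vel)
D = 6.0346e+05 * 0.00054296 / (933.50 * 2.2841)
D = 0.15367 m


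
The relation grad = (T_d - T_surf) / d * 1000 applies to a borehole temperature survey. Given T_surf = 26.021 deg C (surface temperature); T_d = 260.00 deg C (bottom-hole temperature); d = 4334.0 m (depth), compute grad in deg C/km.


grad = (T_d - T_surf) / d * 1000
grad = (260.00 - 26.021) / 4334.0 * 1000
grad = 53.987 deg C/km


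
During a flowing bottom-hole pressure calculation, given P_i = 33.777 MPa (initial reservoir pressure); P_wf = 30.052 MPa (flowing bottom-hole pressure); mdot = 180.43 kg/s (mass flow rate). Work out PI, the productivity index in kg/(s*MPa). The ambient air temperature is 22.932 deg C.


PI = mdot / (P_i - P_wf)
PI = 180.43 / (33.777 - 30.052)
PI = 48.438 kg/(s*MPa)


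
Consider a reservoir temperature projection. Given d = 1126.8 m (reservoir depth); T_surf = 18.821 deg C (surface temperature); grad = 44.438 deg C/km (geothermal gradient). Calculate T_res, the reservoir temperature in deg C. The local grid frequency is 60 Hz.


T_res = T_surf + grad * d / 1000
T_res = 18.821 + 44.438 * 1126.8 / 1000
T_res = 68.894 deg C


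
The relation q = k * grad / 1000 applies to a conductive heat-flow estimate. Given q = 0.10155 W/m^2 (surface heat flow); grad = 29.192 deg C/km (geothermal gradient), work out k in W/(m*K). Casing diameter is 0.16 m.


k = q * 1000 / grad
k = 0.10155 * 1000 / 29.192
k = 3.4787 W/(m*K)


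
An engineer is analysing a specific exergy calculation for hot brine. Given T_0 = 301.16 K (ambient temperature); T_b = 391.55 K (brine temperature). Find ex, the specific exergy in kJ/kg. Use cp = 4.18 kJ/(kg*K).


ex = cp * ((T_b - T_0) - T_0 * ln(T_b/T_0))
ex = 4.18 * ((391.55 - 301.16) - 301.16 * ln(391.55/301.16))
ex = 47.418 kJ/kg


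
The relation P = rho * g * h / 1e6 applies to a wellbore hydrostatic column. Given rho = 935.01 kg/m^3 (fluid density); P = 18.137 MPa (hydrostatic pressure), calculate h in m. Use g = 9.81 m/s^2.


h = P * 1e6 / (g * rho)
h = 18.137 * 1e6 / (9.81 * 935.01)
h = 1977.3 m


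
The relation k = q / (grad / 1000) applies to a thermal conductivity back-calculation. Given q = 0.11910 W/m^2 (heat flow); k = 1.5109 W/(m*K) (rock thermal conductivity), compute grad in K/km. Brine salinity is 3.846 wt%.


grad = q / k * 1000
grad = 0.11910 / 1.5109 * 1000
grad = 78.82719 deg C/km
Convert: 78.82719 deg C/km * 1.0 = 78.827 K/km
grad = 78.827 K/km


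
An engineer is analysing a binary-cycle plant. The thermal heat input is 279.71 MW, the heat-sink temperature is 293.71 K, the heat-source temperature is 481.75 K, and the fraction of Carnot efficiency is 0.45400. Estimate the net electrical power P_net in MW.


Step 1: eta = (1 - Tc/Th)*f = (1 - 293.71/481.75)*0.454 = 0.1772084
Step 2: P_net = eta * Q_in = 0.1772084 * 279.71 = 49.567 MW
P_net = 49.567 MW


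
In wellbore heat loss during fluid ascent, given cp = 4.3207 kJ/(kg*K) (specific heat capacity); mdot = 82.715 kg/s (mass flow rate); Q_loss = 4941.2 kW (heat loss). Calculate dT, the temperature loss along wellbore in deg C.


dT = Q_loss / (mdot * cp)
dT = 4941.2 / (82.715 * 4.3207)
dT = 13.82592 K
Convert (temperature difference, 1 K = 1 deg C): 13.82592 K = 13.82592 deg C
dT = 13.826 deg C


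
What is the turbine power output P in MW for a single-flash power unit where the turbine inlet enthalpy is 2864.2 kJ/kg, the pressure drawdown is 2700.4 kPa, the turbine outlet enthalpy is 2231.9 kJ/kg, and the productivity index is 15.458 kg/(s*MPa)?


Step 1: mdot = PI * dP / 1000 = 15.458 * 2700.4 / 1000 = 41.74278 kg/s
Step 2: P = mdot*(h_in - h_out)/1000 = 41.74278*(2864.2 - 2231.9)/1000 = 26.394 MW
P = 26.394 MW


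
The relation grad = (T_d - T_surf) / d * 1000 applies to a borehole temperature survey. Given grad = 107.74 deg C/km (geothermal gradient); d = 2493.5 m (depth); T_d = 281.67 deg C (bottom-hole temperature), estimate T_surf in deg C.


T_surf = T_d - grad * d / 1000
T_surf = 281.67 - 107.74 * 2493.5 / 1000
T_surf = 13.020 deg C


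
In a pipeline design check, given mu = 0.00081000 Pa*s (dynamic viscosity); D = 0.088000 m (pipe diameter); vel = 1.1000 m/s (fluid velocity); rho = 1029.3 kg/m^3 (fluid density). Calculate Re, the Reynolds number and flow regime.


Step 1: Re = rho*vel*D/mu = 1029.3*1.1*0.088/0.00081 = 1.2301e+05
Step 2: Re = 1.2301e+05 > 4000, so flow is turbulent.
Re = 1.2301e+05 (turbulent)


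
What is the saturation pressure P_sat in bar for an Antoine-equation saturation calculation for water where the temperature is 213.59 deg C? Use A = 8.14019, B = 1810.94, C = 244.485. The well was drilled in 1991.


P_sat = 10^(A - B/(C + T)) / 760 * 0.101325
P_sat = 10^(8.14019 - 1810.94/(244.485 + 213.59)) / 760 * 0.101325
P_sat = 2.049854 MPa
Convert: 2.049854 MPa * 10.0 = 20.499 bar
P_sat = 20.499 bar


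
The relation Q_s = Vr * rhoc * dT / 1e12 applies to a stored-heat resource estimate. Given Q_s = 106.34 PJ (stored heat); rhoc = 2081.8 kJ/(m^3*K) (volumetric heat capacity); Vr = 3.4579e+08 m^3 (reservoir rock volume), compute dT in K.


dT = Q_s * 1e12 / (Vr * rhoc)
dT = 106.34 * 1e12 / (3.4579e+08 * 2081.8)
dT = 147.72 K


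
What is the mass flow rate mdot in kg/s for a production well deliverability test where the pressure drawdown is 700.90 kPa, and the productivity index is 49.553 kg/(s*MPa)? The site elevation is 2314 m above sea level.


mdot = PI * dP / 1000
mdot = 49.553 * 700.90 / 1000
mdot = 34.732 kg/s


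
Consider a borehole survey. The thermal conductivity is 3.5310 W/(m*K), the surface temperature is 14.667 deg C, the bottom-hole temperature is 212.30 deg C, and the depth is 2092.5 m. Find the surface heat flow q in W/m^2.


Step 1: grad = (T_d - T_surf)/d * 1000 = (212.3 - 14.667)/2092.5 * 1000 = 94.44827 deg C/km
Step 2: q = k * grad / 1000 = 3.531 * 94.44827 / 1000 = 0.33350 W/m^2
q = 0.33350 W/m^2


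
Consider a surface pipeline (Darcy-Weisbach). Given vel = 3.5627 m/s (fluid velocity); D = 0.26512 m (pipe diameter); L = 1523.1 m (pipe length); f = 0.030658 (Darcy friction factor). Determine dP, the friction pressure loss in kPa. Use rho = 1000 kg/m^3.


dP = f * (L/D) * (rho*vel^2/2) / 1000
dP = 0.030658 * (1523.1/0.26512) * (1000*3.5627^2/2) / 1000
dP = 1117.8 kPa


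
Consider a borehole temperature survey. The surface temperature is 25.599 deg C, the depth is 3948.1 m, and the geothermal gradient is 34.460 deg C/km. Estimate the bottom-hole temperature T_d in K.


T_d = T_surf + grad * d / 1000
T_d = 25.599 + 34.460 * 3948.1 / 1000
T_d = 161.6505 deg C
Convert to K: 161.6505 + 273.15 = 434.80 K
T_d = 434.80 K


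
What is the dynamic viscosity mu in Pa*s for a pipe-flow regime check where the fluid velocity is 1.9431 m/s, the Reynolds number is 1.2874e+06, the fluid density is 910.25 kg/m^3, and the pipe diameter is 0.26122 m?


mu = rho * vel * D / Re
mu = 910.25 * 1.9431 * 0.26122 / 1.2874e+06
mu = 0.00035888 Pa*s


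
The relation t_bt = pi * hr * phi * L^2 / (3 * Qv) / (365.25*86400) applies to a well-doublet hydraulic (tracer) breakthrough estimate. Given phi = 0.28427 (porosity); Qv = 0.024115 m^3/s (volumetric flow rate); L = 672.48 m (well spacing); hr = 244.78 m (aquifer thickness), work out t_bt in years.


t_bt = pi * hr * phi * L^2 / (3 * Qv) / (365.25*86400)
t_bt = pi * 244.78 * 0.28427 * 672.48^2 / (3 * 0.024115) / (365.25*86400)
t_bt = 43.302 years


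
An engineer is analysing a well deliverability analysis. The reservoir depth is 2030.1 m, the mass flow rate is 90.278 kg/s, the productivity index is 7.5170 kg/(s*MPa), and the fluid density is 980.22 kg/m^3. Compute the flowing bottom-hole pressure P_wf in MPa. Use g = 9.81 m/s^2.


Step 1: P_i = rho*g*h/1e6 = 980.22*9.81*2030.1/1e6 = 19.52136 MPa
Step 2: P_wf = P_i - mdot/PI = 19.52136 - 90.278/7.517 = 7.5115 MPa
P_wf = 7.5115 MPa


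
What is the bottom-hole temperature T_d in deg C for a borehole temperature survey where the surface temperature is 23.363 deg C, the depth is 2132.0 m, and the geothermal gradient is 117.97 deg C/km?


T_d = T_surf + grad * d / 1000
T_d = 23.363 + 117.97 * 2132.0 / 1000
T_d = 274.88 deg C


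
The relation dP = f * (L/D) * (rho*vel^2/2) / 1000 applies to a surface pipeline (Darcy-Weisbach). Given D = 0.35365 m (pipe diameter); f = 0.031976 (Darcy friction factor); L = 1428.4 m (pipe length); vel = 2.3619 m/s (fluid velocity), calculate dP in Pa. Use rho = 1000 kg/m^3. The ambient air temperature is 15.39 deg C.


dP = f * (L/D) * (rho*vel^2/2) / 1000
dP = 0.031976 * (1428.4/0.35365) * (1000*2.3619^2/2) / 1000
dP = 360.2412 kPa
Convert: 360.2412 kPa * 1000.0 = 3.6024e+05 Pa
dP = 3.6024e+05 Pa


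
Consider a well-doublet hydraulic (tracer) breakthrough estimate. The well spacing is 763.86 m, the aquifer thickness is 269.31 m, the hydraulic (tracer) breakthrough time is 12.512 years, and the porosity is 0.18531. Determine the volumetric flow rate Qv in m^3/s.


Qv = pi*hr*phi*L^2 / (3*t_bt*365.25*86400)
Qv = pi*269.31*0.18531*763.86^2 / (3*12.512*365.25*86400)
Qv = 0.077228 m^3/s


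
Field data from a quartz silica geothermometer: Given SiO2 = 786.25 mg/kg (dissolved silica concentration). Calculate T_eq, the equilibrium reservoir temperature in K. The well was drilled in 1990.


T_eq = 1309 / (5.19 - log10(SiO2)) - 273.15
T_eq = 1309 / (5.19 - log10(786.25)) - 273.15
T_eq = 297.3597 deg C
Convert to K: 297.3597 + 273.15 = 570.51 K
T_eq = 570.51 K


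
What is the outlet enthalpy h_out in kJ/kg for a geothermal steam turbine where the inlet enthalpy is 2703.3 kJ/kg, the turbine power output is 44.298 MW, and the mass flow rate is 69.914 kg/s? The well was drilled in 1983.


h_out = h_in - P * 1000 / mdot
h_out = 2703.3 - 44.298 * 1000 / 69.914
h_out = 2069.7 kJ/kg


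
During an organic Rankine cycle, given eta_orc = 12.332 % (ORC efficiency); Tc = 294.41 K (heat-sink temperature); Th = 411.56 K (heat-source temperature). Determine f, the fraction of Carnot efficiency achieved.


f = (eta_orc/100) / (1 - Tc/Th)
f = (12.332/100) / (1 - 294.41/411.56)
f = 0.43324


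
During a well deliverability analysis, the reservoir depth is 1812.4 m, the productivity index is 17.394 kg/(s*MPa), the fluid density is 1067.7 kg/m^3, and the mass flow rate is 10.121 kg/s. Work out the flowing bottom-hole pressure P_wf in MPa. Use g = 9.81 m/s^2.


Step 1: P_i = rho*g*h/1e6 = 1067.7*9.81*1812.4/1e6 = 18.98333 MPa
Step 2: P_wf = P_i - mdot/PI = 18.98333 - 10.121/17.394 = 18.401 MPa
P_wf = 18.401 MPa


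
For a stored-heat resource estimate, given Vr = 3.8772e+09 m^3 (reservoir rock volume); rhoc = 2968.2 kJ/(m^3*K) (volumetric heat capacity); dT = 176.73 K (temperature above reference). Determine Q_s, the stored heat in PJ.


Q_s = Vr * rhoc * dT / 1e12
Q_s = 3.8772e+09 * 2968.2 * 176.73 / 1e12
Q_s = 2033.9 PJ


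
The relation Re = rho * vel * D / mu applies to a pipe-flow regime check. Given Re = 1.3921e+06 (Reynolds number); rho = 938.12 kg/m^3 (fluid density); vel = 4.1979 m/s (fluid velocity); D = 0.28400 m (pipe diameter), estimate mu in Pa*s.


mu = rho * vel * D / Re
mu = 938.12 * 4.1979 * 0.28400 / 1.3921e+06
mu = 0.00080341 Pa*s


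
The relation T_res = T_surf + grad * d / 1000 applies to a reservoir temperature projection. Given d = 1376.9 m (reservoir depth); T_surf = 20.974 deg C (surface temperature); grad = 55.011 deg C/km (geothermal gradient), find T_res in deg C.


T_res = T_surf + grad * d / 1000
T_res = 20.974 + 55.011 * 1376.9 / 1000
T_res = 96.719 deg C


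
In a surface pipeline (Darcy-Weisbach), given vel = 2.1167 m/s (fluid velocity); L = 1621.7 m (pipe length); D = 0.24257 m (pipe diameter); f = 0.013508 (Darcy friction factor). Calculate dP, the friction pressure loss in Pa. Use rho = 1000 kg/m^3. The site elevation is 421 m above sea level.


dP = f * (L/D) * (rho*vel^2/2) / 1000
dP = 0.013508 * (1621.7/0.24257) * (1000*2.1167^2/2) / 1000
dP = 202.3080 kPa
Convert: 202.3080 kPa * 1000.0 = 2.0231e+05 Pa
dP = 2.0231e+05 Pa


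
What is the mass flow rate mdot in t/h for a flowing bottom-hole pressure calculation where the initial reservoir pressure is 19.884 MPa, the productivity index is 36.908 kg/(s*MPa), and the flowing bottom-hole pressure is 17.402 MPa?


mdot = (P_i - P_wf) * PI
mdot = (19.884 - 17.402) * 36.908
mdot = 91.60566 kg/s
Convert: 91.60566 kg/s * 3.6 = 329.78 t/h
mdot = 329.78 t/h


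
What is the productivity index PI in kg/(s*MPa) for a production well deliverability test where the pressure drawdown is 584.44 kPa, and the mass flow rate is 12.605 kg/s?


PI = mdot * 1000 / dP
PI = 12.605 * 1000 / 584.44
PI = 21.568 kg/(s*MPa)


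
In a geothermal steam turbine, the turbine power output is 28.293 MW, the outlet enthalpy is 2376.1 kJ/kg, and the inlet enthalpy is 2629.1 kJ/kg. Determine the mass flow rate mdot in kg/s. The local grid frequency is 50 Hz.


mdot = P * 1000 / (h_in - h_out)
mdot = 28.293 * 1000 / (2629.1 - 2376.1)
mdot = 111.83 kg/s


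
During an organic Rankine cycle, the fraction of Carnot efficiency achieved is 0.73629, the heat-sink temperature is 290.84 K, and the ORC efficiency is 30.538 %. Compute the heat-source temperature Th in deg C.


Th = Tc / (1 - (eta_orc/100)/f)
Th = 290.84 / (1 - (30.538/100)/0.73629)
Th = 496.9543 K
Convert to deg C: 496.9543 - 273.15 = 223.80 deg C
Th = 223.80 deg C


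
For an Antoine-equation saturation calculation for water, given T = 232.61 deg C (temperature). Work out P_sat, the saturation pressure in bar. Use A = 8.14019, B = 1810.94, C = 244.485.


P_sat = 10^(A - B/(C + T)) / 760 * 0.101325
P_sat = 10^(8.14019 - 1810.94/(244.485 + 232.61)) / 760 * 0.101325
P_sat = 2.946654 MPa
Convert: 2.946654 MPa * 10.0 = 29.467 bar
P_sat = 29.467 bar


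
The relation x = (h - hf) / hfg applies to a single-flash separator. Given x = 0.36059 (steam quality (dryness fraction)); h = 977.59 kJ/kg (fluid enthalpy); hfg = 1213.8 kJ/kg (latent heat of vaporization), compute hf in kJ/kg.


hf = h - x * hfg
hf = 977.59 - 0.36059 * 1213.8
hf = 539.91 kJ/kg


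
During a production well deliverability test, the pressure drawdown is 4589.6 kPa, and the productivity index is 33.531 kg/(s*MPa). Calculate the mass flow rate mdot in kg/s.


mdot = PI * dP / 1000
mdot = 33.531 * 4589.6 / 1000
mdot = 153.89 kg/s


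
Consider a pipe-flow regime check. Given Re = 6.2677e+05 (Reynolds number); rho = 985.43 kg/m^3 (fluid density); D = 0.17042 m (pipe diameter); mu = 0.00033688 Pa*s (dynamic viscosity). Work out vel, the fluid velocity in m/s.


vel = Re * mu / (rho * D)
vel = 6.2677e+05 * 0.00033688 / (985.43 * 0.17042)
vel = 1.2573 m/s


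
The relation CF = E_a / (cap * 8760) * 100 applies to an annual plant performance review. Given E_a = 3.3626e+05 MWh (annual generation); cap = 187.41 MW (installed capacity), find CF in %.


CF = E_a / (cap * 8760) * 100
CF = 3.3626e+05 / (187.41 * 8760) * 100
CF = 20.482 %


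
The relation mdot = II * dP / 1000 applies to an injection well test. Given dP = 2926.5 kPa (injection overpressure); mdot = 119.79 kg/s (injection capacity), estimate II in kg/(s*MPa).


II = mdot * 1000 / dP
II = 119.79 * 1000 / 2926.5
II = 40.933 kg/(s*MPa)


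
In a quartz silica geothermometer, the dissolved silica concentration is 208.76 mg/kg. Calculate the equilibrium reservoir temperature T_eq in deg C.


T_eq = 1309 / (5.19 - log10(SiO2)) - 273.15
T_eq = 1309 / (5.19 - log10(208.76)) - 273.15
T_eq = 182.89 deg C


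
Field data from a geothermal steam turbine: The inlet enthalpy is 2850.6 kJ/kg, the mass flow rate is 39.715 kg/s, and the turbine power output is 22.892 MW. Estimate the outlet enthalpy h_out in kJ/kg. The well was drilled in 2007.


h_out = h_in - P * 1000 / mdot
h_out = 2850.6 - 22.892 * 1000 / 39.715
h_out = 2274.2 kJ/kg


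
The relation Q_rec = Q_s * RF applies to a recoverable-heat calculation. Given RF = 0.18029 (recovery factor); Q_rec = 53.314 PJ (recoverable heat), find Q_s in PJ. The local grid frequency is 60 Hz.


Q_s = Q_rec / RF
Q_s = 53.314 / 0.18029
Q_s = 295.71 PJ


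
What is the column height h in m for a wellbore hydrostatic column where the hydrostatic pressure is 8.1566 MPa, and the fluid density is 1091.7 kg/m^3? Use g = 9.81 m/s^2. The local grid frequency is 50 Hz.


h = P * 1e6 / (g * rho)
h = 8.1566 * 1e6 / (9.81 * 1091.7)
h = 761.62 m


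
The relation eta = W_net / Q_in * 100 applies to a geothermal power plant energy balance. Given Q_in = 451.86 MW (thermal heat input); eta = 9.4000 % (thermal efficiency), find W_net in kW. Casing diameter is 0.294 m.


W_net = eta / 100 * Q_in
W_net = 9.4000 / 100 * 451.86
W_net = 42.47484 MW
Convert: 42.47484 MW * 1000.0 = 42475 kW
W_net = 42475 kW


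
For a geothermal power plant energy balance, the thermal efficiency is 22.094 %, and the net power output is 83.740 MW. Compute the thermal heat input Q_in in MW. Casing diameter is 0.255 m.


Q_in = W_net / (eta / 100)
Q_in = 83.740 / (22.094 / 100)
Q_in = 379.02 MW


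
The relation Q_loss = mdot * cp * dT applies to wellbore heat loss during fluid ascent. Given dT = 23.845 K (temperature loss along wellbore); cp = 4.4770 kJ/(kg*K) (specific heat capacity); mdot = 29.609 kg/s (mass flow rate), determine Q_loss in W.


Q_loss = mdot * cp * dT
Q_loss = 29.609 * 4.4770 * 23.845
Q_loss = 3160.881 kW
Convert: 3160.881 kW * 1000.0 = 3.1609e+06 W
Q_loss = 3.1609e+06 W


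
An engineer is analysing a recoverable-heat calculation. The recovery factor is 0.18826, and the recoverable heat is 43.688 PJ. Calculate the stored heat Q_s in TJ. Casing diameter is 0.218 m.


Q_s = Q_rec / RF
Q_s = 43.688 / 0.18826
Q_s = 232.0620 PJ
Convert: 232.0620 PJ * 1000.0 = 2.3206e+05 TJ
Q_s = 2.3206e+05 TJ


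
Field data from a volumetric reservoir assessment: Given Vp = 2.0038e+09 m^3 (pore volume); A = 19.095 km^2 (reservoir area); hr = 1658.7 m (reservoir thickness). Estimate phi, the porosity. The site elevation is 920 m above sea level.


phi = Vp / (A * 1e6 * hr)
phi = 2.0038e+09 / (19.095 * 1e6 * 1658.7)
phi = 0.063265


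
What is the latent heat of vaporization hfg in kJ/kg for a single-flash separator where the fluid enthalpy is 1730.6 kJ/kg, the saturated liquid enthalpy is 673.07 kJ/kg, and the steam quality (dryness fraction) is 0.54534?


hfg = (h - hf) / x
hfg = (1730.6 - 673.07) / 0.54534
hfg = 1939.2 kJ/kg


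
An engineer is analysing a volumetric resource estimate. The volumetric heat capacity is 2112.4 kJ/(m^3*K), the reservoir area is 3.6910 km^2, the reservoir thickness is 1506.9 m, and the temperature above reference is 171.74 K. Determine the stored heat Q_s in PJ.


Step 1: Vr = A*1e6*hr = 3.691*1e6*1506.9 = 5.561968e+09 m^3
Step 2: Q_s = Vr*rhoc*dT/1e12 = 5.561968e+09*2112.4*171.74/1e12 = 2017.8 PJ
Q_s = 2017.8 PJ


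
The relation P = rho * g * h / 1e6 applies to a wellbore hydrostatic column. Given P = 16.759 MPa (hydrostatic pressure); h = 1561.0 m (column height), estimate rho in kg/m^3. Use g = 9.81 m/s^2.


rho = P * 1e6 / (g * h)
rho = 16.759 * 1e6 / (9.81 * 1561.0)
rho = 1094.4 kg/m^3


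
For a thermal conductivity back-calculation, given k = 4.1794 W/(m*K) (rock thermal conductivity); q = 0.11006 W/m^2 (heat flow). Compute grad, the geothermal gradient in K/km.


grad = q / k * 1000
grad = 0.11006 / 4.1794 * 1000
grad = 26.33392 deg C/km
Convert: 26.33392 deg C/km * 1.0 = 26.334 K/km
grad = 26.334 K/km


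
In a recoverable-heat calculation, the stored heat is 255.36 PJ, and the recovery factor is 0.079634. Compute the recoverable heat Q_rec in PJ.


Q_rec = Q_s * RF
Q_rec = 255.36 * 0.079634
Q_rec = 20.335 PJ


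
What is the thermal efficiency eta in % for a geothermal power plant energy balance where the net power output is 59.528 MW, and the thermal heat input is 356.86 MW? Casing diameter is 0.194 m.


eta = W_net / Q_in * 100
eta = 59.528 / 356.86 * 100
eta = 16.681 %


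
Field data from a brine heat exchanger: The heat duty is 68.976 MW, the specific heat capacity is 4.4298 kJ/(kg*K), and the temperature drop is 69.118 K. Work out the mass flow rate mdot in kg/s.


mdot = Q * 1000 / (cp * dT)
mdot = 68.976 * 1000 / (4.4298 * 69.118)
mdot = 225.28 kg/s


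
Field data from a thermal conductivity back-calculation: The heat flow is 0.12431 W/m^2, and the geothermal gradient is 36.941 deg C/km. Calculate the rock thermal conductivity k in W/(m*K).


k = q / (grad / 1000)
k = 0.12431 / (36.941 / 1000)
k = 3.3651 W/(m*K)


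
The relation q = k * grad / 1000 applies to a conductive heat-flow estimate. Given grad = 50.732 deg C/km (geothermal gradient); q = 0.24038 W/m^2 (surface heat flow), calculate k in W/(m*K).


k = q * 1000 / grad
k = 0.24038 * 1000 / 50.732
k = 4.7382 W/(m*K)


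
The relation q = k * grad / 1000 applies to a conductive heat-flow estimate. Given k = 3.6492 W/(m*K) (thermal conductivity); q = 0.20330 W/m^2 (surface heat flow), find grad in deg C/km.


grad = q * 1000 / k
grad = 0.20330 * 1000 / 3.6492
grad = 55.711 deg C/km


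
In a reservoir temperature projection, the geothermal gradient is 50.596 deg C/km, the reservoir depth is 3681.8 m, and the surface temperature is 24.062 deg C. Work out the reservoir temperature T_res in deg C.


T_res = T_surf + grad * d / 1000
T_res = 24.062 + 50.596 * 3681.8 / 1000
T_res = 210.35 deg C


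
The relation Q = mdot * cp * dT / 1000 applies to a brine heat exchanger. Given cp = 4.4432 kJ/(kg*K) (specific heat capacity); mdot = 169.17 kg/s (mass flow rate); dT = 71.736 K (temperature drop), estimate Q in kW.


Q = mdot * cp * dT / 1000
Q = 169.17 * 4.4432 * 71.736 / 1000
Q = 53.92081 MW
Convert: 53.92081 MW * 1000.0 = 53921 kW
Q = 53921 kW


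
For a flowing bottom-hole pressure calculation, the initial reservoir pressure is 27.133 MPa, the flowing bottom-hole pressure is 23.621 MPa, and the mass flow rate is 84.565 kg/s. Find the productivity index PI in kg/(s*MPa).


PI = mdot / (P_i - P_wf)
PI = 84.565 / (27.133 - 23.621)
PI = 24.079 kg/(s*MPa)


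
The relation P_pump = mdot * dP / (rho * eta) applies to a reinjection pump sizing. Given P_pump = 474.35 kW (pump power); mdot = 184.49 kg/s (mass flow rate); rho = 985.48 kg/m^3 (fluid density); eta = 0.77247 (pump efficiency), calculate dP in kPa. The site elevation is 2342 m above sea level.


dP = P_pump * rho * eta / mdot
dP = 474.35 * 985.48 * 0.77247 / 184.49
dP = 1957.3 kPa


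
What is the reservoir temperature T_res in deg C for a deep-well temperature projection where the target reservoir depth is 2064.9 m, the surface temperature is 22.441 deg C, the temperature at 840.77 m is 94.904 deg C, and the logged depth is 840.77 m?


Step 1: grad = (T_d1 - T_surf)/d1 * 1000 = (94.904 - 22.441)/840.77 * 1000 = 86.18647 deg C/km
Step 2: T_res = T_surf + grad*d2/1000 = 22.441 + 86.18647*2064.9/1000 = 200.41 deg C
T_res = 200.41 deg C


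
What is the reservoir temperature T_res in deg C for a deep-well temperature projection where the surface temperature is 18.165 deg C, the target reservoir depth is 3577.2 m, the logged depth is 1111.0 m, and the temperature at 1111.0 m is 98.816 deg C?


Step 1: grad = (T_d1 - T_surf)/d1 * 1000 = (98.816 - 18.165)/1111.0 * 1000 = 72.59316 deg C/km
Step 2: T_res = T_surf + grad*d2/1000 = 18.165 + 72.59316*3577.2/1000 = 277.85 deg C
T_res = 277.85 deg C


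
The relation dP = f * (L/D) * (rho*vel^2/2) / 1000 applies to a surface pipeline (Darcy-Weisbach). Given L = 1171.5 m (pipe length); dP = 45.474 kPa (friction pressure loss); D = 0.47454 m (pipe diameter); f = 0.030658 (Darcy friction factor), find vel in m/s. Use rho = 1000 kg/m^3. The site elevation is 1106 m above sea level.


vel = sqrt(dP*1000*2*D / (f*L*rho))
vel = sqrt(45.474*1000*2*0.47454 / (0.030658*1171.5*1000))
vel = 1.0962 m/s


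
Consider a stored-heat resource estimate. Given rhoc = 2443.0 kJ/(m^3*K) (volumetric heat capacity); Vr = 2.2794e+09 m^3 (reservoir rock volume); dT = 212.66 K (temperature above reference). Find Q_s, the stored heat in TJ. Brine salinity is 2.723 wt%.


Q_s = Vr * rhoc * dT / 1e12
Q_s = 2.2794e+09 * 2443.0 * 212.66 / 1e12
Q_s = 1184.213 PJ
Convert: 1184.213 PJ * 1000.0 = 1.1842e+06 TJ
Q_s = 1.1842e+06 TJ


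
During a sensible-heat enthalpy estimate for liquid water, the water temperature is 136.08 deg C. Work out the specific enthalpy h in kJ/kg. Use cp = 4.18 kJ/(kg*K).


h = cp * T
h = 4.18 * 136.08
h = 568.81 kJ/kg


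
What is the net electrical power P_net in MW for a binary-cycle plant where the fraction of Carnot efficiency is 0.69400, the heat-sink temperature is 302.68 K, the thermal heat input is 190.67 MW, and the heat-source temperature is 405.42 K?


Step 1: eta = (1 - Tc/Th)*f = (1 - 302.68/405.42)*0.694 = 0.1758708
Step 2: P_net = eta * Q_in = 0.1758708 * 190.67 = 33.533 MW
P_net = 33.533 MW


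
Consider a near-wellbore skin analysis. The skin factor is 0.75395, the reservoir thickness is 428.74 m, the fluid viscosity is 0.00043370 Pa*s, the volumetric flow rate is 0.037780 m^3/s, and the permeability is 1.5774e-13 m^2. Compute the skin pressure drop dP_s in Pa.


dP_s = S * q * mu / (2*pi*k*hr) / 1000
dP_s = 0.75395 * 0.037780 * 0.00043370 / (2*pi*1.5774e-13*428.74) / 1000
dP_s = 29.07222 kPa
Convert: 29.07222 kPa * 1000.0 = 29072 Pa
dP_s = 29072 Pa


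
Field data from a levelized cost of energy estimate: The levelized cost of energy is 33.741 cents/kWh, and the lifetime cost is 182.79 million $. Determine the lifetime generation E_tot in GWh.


E_tot = C_tot / LCOE * 100
E_tot = 182.79 / 33.741 * 100
E_tot = 541.74 GWh


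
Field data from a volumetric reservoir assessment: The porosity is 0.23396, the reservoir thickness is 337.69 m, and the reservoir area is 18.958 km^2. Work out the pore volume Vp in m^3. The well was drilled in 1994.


Vp = A * 1e6 * hr * phi
Vp = 18.958 * 1e6 * 337.69 * 0.23396
Vp = 1.4978e+09 m^3


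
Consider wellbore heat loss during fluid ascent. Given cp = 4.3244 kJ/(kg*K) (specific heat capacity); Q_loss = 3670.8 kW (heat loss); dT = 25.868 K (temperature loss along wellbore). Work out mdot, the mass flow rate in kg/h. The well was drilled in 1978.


mdot = Q_loss / (cp * dT)
mdot = 3670.8 / (4.3244 * 25.868)
mdot = 32.81497 kg/s
Convert: 32.81497 kg/s * 3600.0 = 1.1813e+05 kg/h
mdot = 1.1813e+05 kg/h


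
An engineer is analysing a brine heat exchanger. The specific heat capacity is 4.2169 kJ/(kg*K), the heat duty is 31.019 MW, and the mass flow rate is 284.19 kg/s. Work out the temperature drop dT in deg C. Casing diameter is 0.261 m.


dT = Q * 1000 / (mdot * cp)
dT = 31.019 * 1000 / (284.19 * 4.2169)
dT = 25.88366 K
Convert (temperature difference, 1 K = 1 deg C): 25.88366 K = 25.88366 deg C
dT = 25.884 deg C


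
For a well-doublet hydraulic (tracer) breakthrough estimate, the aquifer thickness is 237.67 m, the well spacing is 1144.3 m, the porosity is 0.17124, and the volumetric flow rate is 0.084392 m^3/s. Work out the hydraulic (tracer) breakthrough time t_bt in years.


t_bt = pi * hr * phi * L^2 / (3 * Qv) / (365.25*86400)
t_bt = pi * 237.67 * 0.17124 * 1144.3^2 / (3 * 0.084392) / (365.25*86400)
t_bt = 20.955 years


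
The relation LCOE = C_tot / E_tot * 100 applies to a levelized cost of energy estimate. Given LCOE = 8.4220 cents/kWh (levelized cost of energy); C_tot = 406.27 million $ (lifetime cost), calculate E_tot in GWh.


E_tot = C_tot / LCOE * 100
E_tot = 406.27 / 8.4220 * 100
E_tot = 4823.9 GWh


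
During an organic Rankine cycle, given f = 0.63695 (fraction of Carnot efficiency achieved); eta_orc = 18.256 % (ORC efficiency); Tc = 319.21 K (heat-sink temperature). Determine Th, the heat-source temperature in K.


Th = Tc / (1 - (eta_orc/100)/f)
Th = 319.21 / (1 - (18.256/100)/0.63695)
Th = 447.46 K


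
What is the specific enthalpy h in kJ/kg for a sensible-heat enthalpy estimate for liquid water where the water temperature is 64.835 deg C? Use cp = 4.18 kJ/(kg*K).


h = cp * T
h = 4.18 * 64.835
h = 271.01 kJ/kg
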